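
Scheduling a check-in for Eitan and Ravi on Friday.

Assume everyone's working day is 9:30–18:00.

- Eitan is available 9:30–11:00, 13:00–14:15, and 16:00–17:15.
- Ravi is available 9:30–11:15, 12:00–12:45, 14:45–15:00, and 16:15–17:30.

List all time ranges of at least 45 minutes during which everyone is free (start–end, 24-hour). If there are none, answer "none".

Eitan ∩ Ravi: 09:30–11:00, 16:15–17:15.
Windows ≥ 45 min: 09:30–11:00, 16:15–17:15.

09:30–11:00, 16:15–17:15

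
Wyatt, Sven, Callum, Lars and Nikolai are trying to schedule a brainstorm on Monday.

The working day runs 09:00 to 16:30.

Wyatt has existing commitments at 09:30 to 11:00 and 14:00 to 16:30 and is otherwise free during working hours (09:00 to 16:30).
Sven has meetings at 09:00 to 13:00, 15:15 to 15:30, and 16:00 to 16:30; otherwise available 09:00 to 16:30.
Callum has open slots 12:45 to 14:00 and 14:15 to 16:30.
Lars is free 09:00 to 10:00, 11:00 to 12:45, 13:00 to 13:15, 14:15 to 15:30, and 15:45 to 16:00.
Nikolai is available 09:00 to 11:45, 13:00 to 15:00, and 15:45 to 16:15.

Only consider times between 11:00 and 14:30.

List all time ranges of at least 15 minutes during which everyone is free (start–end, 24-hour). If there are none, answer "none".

13:00–13:15

Wyatt free within 09:00–16:30: 09:00–09:30, 11:00–14:00.
Sven free within 09:00–16:30: 13:00–15:15, 15:30–16:00.
Wyatt ∩ Sven: 13:00–14:00.
Wyatt ∩ Sven ∩ Callum: 13:00–14:00.
Wyatt ∩ Sven ∩ Callum ∩ Lars: 13:00–13:15.
Wyatt ∩ Sven ∩ Callum ∩ Lars ∩ Nikolai: 13:00–13:15.
Restricted to 11:00–14:30: 13:00–13:15.
Windows ≥ 15 min: 13:00–13:15.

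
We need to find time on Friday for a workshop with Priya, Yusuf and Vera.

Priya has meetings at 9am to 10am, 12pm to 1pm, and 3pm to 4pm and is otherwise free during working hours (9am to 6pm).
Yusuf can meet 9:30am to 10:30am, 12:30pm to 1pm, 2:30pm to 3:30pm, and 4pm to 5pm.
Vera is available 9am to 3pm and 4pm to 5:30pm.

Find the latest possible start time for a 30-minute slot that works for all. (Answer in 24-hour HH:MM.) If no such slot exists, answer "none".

16:30

Priya free within 09:00–18:00: 10:00–12:00, 13:00–15:00, 16:00–18:00.
Priya ∩ Yusuf: 10:00–10:30, 14:30–15:00, 16:00–17:00.
Priya ∩ Yusuf ∩ Vera: 10:00–10:30, 14:30–15:00, 16:00–17:00.
Windows ≥ 30 min: 10:00–10:30, 14:30–15:00, 16:00–17:00.
Latest start in the last window 16:00–17:00 is 17:00 − 30 min = 16:30.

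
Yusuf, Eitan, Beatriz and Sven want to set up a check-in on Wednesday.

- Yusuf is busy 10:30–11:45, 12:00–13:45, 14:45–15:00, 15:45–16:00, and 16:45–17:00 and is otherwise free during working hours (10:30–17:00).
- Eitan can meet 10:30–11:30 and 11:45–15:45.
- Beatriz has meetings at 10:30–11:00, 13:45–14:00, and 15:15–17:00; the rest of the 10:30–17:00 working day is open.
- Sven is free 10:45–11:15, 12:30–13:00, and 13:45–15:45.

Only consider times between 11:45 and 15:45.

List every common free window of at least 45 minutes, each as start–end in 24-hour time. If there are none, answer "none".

Yusuf free within 10:30–17:00: 11:45–12:00, 13:45–14:45, 15:00–15:45, 16:00–16:45.
Beatriz free within 10:30–17:00: 11:00–13:45, 14:00–15:15.
Yusuf ∩ Eitan: 11:45–12:00, 13:45–14:45, 15:00–15:45.
Yusuf ∩ Eitan ∩ Beatriz: 11:45–12:00, 14:00–14:45, 15:00–15:15.
Yusuf ∩ Eitan ∩ Beatriz ∩ Sven: 14:00–14:45, 15:00–15:15.
Restricted to 11:45–15:45: 14:00–14:45, 15:00–15:15.
Windows ≥ 45 min: 14:00–14:45.

14:00–14:45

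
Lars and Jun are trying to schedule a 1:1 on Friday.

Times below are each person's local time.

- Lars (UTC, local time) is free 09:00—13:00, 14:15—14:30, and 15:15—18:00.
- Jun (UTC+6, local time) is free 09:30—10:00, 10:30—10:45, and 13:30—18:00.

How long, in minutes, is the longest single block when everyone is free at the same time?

Lars → UTC: 09:00–13:00, 14:15–14:30, 15:15–18:00.
Jun → UTC: 03:30–04:00, 04:30–04:45, 07:30–12:00.
Lars ∩ Jun: 09:00–12:00.
Single common window of 180 minutes.

180 minutes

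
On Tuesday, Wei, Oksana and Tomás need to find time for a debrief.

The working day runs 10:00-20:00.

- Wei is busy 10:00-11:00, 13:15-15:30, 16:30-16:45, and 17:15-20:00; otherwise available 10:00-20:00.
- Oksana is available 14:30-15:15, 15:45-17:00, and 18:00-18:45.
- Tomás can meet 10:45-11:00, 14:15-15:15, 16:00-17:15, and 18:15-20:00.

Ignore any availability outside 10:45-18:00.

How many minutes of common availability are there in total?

Wei free within 10:00–20:00: 11:00–13:15, 15:30–16:30, 16:45–17:15.
Wei ∩ Oksana: 15:45–16:30, 16:45–17:00.
Wei ∩ Oksana ∩ Tomás: 16:00–16:30, 16:45–17:00.
Restricted to 10:45–18:00: 16:00–16:30, 16:45–17:00.
Total common minutes: 30 + 15 = 45.

45 minutes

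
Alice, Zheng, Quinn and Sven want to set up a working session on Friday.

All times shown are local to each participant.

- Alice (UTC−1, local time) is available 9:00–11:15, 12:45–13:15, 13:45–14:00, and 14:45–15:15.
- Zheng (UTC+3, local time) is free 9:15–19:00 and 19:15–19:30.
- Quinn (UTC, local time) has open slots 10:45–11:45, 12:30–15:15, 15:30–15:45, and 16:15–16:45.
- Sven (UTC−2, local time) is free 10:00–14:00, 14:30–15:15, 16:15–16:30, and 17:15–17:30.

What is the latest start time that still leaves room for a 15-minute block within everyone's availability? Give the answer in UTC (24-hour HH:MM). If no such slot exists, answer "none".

Alice → UTC: 10:00–12:15, 13:45–14:15, 14:45–15:00, 15:45–16:15.
Zheng → UTC: 06:15–16:00, 16:15–16:30.
Quinn → UTC: 10:45–11:45, 12:30–15:15, 15:30–15:45, 16:15–16:45.
Sven → UTC: 12:00–16:00, 16:30–17:15, 18:15–18:30, 19:15–19:30.
Alice ∩ Zheng: 10:00–12:15, 13:45–14:15, 14:45–15:00, 15:45–16:00.
Alice ∩ Zheng ∩ Quinn: 10:45–11:45, 13:45–14:15, 14:45–15:00.
Alice ∩ Zheng ∩ Quinn ∩ Sven: 13:45–14:15, 14:45–15:00.
Windows ≥ 15 min: 13:45–14:15, 14:45–15:00.
Latest start in the last window 14:45–15:00 is 15:00 − 15 min = 14:45.

14:45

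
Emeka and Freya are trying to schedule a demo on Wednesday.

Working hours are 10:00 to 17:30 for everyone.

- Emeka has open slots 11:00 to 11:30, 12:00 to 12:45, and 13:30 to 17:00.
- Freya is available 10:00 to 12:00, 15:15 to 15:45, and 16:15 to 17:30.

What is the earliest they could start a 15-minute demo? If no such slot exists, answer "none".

11:00

Emeka ∩ Freya: 11:00–11:30, 15:15–15:45, 16:15–17:00.
Windows ≥ 15 min: 11:00–11:30, 15:15–15:45, 16:15–17:00.
Earliest such window starts at 11:00.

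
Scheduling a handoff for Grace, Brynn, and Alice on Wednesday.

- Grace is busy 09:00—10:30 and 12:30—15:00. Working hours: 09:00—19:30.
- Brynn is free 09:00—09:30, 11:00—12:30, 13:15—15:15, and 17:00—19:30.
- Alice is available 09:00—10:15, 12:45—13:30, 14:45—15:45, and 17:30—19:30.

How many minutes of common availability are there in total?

Grace free within 09:00–19:30: 10:30–12:30, 15:00–19:30.
Grace ∩ Brynn: 11:00–12:30, 15:00–15:15, 17:00–19:30.
Grace ∩ Brynn ∩ Alice: 15:00–15:15, 17:30–19:30.
Total common minutes: 15 + 120 = 135.

135 minutes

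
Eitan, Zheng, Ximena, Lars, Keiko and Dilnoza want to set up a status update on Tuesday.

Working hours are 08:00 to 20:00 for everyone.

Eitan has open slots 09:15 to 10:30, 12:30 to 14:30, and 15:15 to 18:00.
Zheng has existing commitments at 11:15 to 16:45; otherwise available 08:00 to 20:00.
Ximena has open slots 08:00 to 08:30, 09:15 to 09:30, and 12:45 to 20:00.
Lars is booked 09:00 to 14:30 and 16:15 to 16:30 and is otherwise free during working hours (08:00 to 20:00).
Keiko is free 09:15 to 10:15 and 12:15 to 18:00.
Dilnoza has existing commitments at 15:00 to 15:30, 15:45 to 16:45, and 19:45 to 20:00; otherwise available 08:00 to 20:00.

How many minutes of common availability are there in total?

75 minutes

Zheng free within 08:00–20:00: 08:00–11:15, 16:45–20:00.
Lars free within 08:00–20:00: 08:00–09:00, 14:30–16:15, 16:30–20:00.
Dilnoza free within 08:00–20:00: 08:00–15:00, 15:30–15:45, 16:45–19:45.
Eitan ∩ Zheng: 09:15–10:30, 16:45–18:00.
Eitan ∩ Zheng ∩ Ximena: 09:15–09:30, 16:45–18:00.
Eitan ∩ Zheng ∩ Ximena ∩ Lars: 16:45–18:00.
Eitan ∩ Zheng ∩ Ximena ∩ Lars ∩ Keiko: 16:45–18:00.
Eitan ∩ Zheng ∩ Ximena ∩ Lars ∩ Keiko ∩ Dilnoza: 16:45–18:00.
Total common minutes: 75.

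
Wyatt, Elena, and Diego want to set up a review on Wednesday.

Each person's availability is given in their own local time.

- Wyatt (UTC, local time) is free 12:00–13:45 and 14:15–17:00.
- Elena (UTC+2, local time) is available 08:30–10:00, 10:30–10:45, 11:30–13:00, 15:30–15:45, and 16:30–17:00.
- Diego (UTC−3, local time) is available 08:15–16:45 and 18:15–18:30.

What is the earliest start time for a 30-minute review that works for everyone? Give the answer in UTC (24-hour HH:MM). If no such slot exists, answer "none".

14:30

Wyatt → UTC: 12:00–13:45, 14:15–17:00.
Elena → UTC: 06:30–08:00, 08:30–08:45, 09:30–11:00, 13:30–13:45, 14:30–15:00.
Diego → UTC: 11:15–19:45, 21:15–21:30.
Wyatt ∩ Elena: 13:30–13:45, 14:30–15:00.
Wyatt ∩ Elena ∩ Diego: 13:30–13:45, 14:30–15:00.
Windows ≥ 30 min: 14:30–15:00.
Earliest such window starts at 14:30.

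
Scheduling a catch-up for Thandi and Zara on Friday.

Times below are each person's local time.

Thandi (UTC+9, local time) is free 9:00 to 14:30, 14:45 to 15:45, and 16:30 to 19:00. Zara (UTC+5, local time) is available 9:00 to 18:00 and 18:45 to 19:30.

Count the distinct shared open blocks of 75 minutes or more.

Thandi → UTC: 00:00–05:30, 05:45–06:45, 07:30–10:00.
Zara → UTC: 04:00–13:00, 13:45–14:30.
Thandi ∩ Zara: 04:00–05:30, 05:45–06:45, 07:30–10:00.
Windows ≥ 75 min: 04:00–05:30, 07:30–10:00.
That's 2 windows.

2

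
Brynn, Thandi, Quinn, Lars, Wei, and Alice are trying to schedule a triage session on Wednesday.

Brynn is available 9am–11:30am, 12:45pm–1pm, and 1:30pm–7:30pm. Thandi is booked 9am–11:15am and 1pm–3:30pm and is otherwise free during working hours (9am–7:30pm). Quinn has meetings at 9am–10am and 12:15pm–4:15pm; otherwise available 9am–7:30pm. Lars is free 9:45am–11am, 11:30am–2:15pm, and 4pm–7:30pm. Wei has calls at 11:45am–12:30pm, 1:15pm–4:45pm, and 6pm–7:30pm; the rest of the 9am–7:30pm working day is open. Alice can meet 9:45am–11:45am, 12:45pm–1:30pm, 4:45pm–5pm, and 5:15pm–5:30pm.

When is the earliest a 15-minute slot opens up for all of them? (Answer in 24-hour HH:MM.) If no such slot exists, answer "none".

Thandi free within 09:00–19:30: 11:15–13:00, 15:30–19:30.
Quinn free within 09:00–19:30: 10:00–12:15, 16:15–19:30.
Wei free within 09:00–19:30: 09:00–11:45, 12:30–13:15, 16:45–18:00.
Brynn ∩ Thandi: 11:15–11:30, 12:45–13:00, 15:30–19:30.
Brynn ∩ Thandi ∩ Quinn: 11:15–11:30, 16:15–19:30.
Brynn ∩ Thandi ∩ Quinn ∩ Lars: 16:15–19:30.
Brynn ∩ Thandi ∩ Quinn ∩ Lars ∩ Wei: 16:45–18:00.
Brynn ∩ Thandi ∩ Quinn ∩ Lars ∩ Wei ∩ Alice: 16:45–17:00, 17:15–17:30.
Windows ≥ 15 min: 16:45–17:00, 17:15–17:30.
Earliest such window starts at 16:45.

16:45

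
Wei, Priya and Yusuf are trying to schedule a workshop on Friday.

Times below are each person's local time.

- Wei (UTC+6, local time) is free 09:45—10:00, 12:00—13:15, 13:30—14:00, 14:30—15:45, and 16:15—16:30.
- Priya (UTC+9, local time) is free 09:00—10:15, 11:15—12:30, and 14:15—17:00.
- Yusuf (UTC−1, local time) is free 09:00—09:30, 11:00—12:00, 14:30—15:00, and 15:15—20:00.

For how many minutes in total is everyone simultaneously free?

0 minutes

Wei → UTC: 03:45–04:00, 06:00–07:15, 07:30–08:00, 08:30–09:45, 10:15–10:30.
Priya → UTC: 00:00–01:15, 02:15–03:30, 05:15–08:00.
Yusuf → UTC: 10:00–10:30, 12:00–13:00, 15:30–16:00, 16:15–21:00.
Wei ∩ Priya: 06:00–07:15, 07:30–08:00.
Wei ∩ Priya ∩ Yusuf: (none).
Total common minutes: 0.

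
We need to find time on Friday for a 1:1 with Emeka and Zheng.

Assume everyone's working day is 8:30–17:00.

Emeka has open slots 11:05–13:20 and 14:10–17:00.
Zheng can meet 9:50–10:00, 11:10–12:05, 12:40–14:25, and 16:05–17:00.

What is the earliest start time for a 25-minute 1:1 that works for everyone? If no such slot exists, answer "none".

11:10

Emeka ∩ Zheng: 11:10–12:05, 12:40–13:20, 14:10–14:25, 16:05–17:00.
Windows ≥ 25 min: 11:10–12:05, 12:40–13:20, 16:05–17:00.
Earliest such window starts at 11:10.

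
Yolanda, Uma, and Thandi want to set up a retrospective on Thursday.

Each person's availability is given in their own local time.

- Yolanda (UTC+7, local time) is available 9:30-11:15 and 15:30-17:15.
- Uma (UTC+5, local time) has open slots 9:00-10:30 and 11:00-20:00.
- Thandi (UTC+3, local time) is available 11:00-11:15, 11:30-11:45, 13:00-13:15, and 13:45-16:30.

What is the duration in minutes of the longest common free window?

Yolanda → UTC: 02:30–04:15, 08:30–10:15.
Uma → UTC: 04:00–05:30, 06:00–15:00.
Thandi → UTC: 08:00–08:15, 08:30–08:45, 10:00–10:15, 10:45–13:30.
Yolanda ∩ Uma: 04:00–04:15, 08:30–10:15.
Yolanda ∩ Uma ∩ Thandi: 08:30–08:45, 10:00–10:15.
Common window lengths: 15, 15 min; longest is 15.

15 minutes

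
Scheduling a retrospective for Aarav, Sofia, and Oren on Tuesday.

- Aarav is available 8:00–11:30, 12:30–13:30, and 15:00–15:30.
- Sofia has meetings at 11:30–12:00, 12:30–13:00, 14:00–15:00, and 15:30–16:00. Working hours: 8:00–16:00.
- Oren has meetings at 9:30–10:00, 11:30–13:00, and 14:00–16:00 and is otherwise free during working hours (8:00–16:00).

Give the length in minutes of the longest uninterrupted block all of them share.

Sofia free within 08:00–16:00: 08:00–11:30, 12:00–12:30, 13:00–14:00, 15:00–15:30.
Oren free within 08:00–16:00: 08:00–09:30, 10:00–11:30, 13:00–14:00.
Aarav ∩ Sofia: 08:00–11:30, 13:00–13:30, 15:00–15:30.
Aarav ∩ Sofia ∩ Oren: 08:00–09:30, 10:00–11:30, 13:00–13:30.
Common window lengths: 90, 90, 30 min; longest is 90.

90 minutes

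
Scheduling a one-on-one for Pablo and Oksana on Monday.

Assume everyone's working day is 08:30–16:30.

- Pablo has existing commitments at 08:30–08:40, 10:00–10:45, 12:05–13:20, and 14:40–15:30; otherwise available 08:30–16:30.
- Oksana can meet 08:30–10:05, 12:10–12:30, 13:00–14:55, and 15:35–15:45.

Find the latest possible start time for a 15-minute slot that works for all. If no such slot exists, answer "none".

14:25

Pablo free within 08:30–16:30: 08:40–10:00, 10:45–12:05, 13:20–14:40, 15:30–16:30.
Pablo ∩ Oksana: 08:40–10:00, 13:20–14:40, 15:35–15:45.
Windows ≥ 15 min: 08:40–10:00, 13:20–14:40.
Latest start in the last window 13:20–14:40 is 14:40 − 15 min = 14:25.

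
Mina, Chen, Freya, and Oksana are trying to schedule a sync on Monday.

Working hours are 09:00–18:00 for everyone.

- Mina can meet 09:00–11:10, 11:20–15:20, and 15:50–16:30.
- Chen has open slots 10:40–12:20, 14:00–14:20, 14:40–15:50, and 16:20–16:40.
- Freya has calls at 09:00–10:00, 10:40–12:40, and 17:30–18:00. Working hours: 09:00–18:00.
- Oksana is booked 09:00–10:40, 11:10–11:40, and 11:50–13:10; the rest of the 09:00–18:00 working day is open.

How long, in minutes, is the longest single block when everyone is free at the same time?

Freya free within 09:00–18:00: 10:00–10:40, 12:40–17:30.
Oksana free within 09:00–18:00: 10:40–11:10, 11:40–11:50, 13:10–18:00.
Mina ∩ Chen: 10:40–11:10, 11:20–12:20, 14:00–14:20, 14:40–15:20, 16:20–16:30.
Mina ∩ Chen ∩ Freya: 14:00–14:20, 14:40–15:20, 16:20–16:30.
Mina ∩ Chen ∩ Freya ∩ Oksana: 14:00–14:20, 14:40–15:20, 16:20–16:30.
Common window lengths: 20, 40, 10 min; longest is 40.

40 minutes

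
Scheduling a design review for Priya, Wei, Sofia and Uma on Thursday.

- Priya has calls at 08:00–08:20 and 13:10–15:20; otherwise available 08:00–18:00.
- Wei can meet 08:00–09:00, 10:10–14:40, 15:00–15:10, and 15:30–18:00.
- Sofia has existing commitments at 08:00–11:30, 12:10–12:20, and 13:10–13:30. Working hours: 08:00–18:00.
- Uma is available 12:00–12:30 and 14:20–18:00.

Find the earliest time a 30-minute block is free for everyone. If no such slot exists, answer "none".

15:30

Priya free within 08:00–18:00: 08:20–13:10, 15:20–18:00.
Sofia free within 08:00–18:00: 11:30–12:10, 12:20–13:10, 13:30–18:00.
Priya ∩ Wei: 08:20–09:00, 10:10–13:10, 15:30–18:00.
Priya ∩ Wei ∩ Sofia: 11:30–12:10, 12:20–13:10, 15:30–18:00.
Priya ∩ Wei ∩ Sofia ∩ Uma: 12:00–12:10, 12:20–12:30, 15:30–18:00.
Windows ≥ 30 min: 15:30–18:00.
Earliest such window starts at 15:30.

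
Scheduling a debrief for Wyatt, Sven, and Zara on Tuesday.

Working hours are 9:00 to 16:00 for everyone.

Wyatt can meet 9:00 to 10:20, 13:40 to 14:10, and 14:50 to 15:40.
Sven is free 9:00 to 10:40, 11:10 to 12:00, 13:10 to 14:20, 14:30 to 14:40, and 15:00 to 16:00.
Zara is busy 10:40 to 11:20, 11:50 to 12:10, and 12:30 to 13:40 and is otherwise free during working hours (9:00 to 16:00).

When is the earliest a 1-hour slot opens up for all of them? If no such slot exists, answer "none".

Zara free within 09:00–16:00: 09:00–10:40, 11:20–11:50, 12:10–12:30, 13:40–16:00.
Wyatt ∩ Sven: 09:00–10:20, 13:40–14:10, 15:00–15:40.
Wyatt ∩ Sven ∩ Zara: 09:00–10:20, 13:40–14:10, 15:00–15:40.
Windows ≥ 60 min: 09:00–10:20.
Earliest such window starts at 09:00.

09:00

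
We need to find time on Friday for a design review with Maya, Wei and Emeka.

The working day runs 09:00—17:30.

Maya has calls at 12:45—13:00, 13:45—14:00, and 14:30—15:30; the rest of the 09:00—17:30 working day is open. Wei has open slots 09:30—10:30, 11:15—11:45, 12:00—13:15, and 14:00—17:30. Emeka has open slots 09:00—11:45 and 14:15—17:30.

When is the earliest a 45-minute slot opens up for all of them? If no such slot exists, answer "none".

09:30

Maya free within 09:00–17:30: 09:00–12:45, 13:00–13:45, 14:00–14:30, 15:30–17:30.
Maya ∩ Wei: 09:30–10:30, 11:15–11:45, 12:00–12:45, 13:00–13:15, 14:00–14:30, 15:30–17:30.
Maya ∩ Wei ∩ Emeka: 09:30–10:30, 11:15–11:45, 14:15–14:30, 15:30–17:30.
Windows ≥ 45 min: 09:30–10:30, 15:30–17:30.
Earliest such window starts at 09:30.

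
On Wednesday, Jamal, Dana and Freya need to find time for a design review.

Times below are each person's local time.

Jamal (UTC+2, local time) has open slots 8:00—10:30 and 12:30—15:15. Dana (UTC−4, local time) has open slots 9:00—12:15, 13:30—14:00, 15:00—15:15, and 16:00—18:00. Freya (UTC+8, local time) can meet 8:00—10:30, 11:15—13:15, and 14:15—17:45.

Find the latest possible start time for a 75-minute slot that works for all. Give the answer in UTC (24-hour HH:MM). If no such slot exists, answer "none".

none

Jamal → UTC: 06:00–08:30, 10:30–13:15.
Dana → UTC: 13:00–16:15, 17:30–18:00, 19:00–19:15, 20:00–22:00.
Freya → UTC: 00:00–02:30, 03:15–05:15, 06:15–09:45.
Jamal ∩ Dana: 13:00–13:15.
Jamal ∩ Dana ∩ Freya: (none).
Windows ≥ 75 min: (none).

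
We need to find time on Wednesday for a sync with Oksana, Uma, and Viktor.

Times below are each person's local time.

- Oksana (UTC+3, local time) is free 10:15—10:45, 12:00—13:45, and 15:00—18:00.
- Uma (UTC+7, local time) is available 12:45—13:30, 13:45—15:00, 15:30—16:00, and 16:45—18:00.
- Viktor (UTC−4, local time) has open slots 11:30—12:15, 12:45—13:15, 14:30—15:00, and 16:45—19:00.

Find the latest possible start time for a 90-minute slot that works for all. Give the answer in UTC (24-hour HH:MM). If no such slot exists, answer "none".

none

Oksana → UTC: 07:15–07:45, 09:00–10:45, 12:00–15:00.
Uma → UTC: 05:45–06:30, 06:45–08:00, 08:30–09:00, 09:45–11:00.
Viktor → UTC: 15:30–16:15, 16:45–17:15, 18:30–19:00, 20:45–23:00.
Oksana ∩ Uma: 07:15–07:45, 09:45–10:45.
Oksana ∩ Uma ∩ Viktor: (none).
Windows ≥ 90 min: (none).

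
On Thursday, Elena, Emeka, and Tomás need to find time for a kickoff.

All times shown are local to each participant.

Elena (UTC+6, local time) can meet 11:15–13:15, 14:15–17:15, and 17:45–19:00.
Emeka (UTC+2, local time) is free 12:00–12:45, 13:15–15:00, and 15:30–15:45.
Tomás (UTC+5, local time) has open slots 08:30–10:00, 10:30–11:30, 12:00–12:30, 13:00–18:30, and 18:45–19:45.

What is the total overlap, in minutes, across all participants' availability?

120 minutes

Elena → UTC: 05:15–07:15, 08:15–11:15, 11:45–13:00.
Emeka → UTC: 10:00–10:45, 11:15–13:00, 13:30–13:45.
Tomás → UTC: 03:30–05:00, 05:30–06:30, 07:00–07:30, 08:00–13:30, 13:45–14:45.
Elena ∩ Emeka: 10:00–10:45, 11:45–13:00.
Elena ∩ Emeka ∩ Tomás: 10:00–10:45, 11:45–13:00.
Total common minutes: 45 + 75 = 120.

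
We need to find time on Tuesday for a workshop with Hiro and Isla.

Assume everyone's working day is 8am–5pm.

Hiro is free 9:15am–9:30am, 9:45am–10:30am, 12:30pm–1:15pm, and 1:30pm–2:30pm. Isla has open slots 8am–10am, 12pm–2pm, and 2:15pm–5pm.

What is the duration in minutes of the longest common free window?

Hiro ∩ Isla: 09:15–09:30, 09:45–10:00, 12:30–13:15, 13:30–14:00, 14:15–14:30.
Common window lengths: 15, 15, 45, 30, 15 min; longest is 45.

45 minutes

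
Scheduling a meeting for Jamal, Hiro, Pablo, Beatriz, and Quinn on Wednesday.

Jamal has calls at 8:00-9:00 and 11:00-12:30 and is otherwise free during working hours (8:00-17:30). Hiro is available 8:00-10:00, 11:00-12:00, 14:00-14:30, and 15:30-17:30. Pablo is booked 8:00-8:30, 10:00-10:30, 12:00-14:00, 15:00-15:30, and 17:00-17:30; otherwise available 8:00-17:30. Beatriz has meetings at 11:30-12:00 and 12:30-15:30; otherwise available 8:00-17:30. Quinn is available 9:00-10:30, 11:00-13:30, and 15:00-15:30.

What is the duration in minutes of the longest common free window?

Jamal free within 08:00–17:30: 09:00–11:00, 12:30–17:30.
Pablo free within 08:00–17:30: 08:30–10:00, 10:30–12:00, 14:00–15:00, 15:30–17:00.
Beatriz free within 08:00–17:30: 08:00–11:30, 12:00–12:30, 15:30–17:30.
Jamal ∩ Hiro: 09:00–10:00, 14:00–14:30, 15:30–17:30.
Jamal ∩ Hiro ∩ Pablo: 09:00–10:00, 14:00–14:30, 15:30–17:00.
Jamal ∩ Hiro ∩ Pablo ∩ Beatriz: 09:00–10:00, 15:30–17:00.
Jamal ∩ Hiro ∩ Pablo ∩ Beatriz ∩ Quinn: 09:00–10:00.
Single common window of 60 minutes.

60 minutes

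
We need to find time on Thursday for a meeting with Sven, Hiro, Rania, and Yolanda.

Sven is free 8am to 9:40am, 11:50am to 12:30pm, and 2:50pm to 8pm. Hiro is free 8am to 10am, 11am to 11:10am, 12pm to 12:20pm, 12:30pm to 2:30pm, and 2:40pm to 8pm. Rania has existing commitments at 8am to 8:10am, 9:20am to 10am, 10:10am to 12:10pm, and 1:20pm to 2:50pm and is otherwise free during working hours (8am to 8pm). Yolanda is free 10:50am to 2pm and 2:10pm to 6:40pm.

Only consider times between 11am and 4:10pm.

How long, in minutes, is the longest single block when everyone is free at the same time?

80 minutes

Rania free within 08:00–20:00: 08:10–09:20, 10:00–10:10, 12:10–13:20, 14:50–20:00.
Sven ∩ Hiro: 08:00–09:40, 12:00–12:20, 14:50–20:00.
Sven ∩ Hiro ∩ Rania: 08:10–09:20, 12:10–12:20, 14:50–20:00.
Sven ∩ Hiro ∩ Rania ∩ Yolanda: 12:10–12:20, 14:50–18:40.
Restricted to 11:00–16:10: 12:10–12:20, 14:50–16:10.
Common window lengths: 10, 80 min; longest is 80.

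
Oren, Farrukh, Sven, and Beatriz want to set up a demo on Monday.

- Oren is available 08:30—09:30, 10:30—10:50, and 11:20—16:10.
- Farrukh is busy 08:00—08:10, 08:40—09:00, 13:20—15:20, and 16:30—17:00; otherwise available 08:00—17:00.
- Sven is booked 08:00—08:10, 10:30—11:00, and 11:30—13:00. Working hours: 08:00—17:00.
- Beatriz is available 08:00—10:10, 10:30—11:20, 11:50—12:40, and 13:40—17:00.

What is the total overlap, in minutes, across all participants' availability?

90 minutes

Farrukh free within 08:00–17:00: 08:10–08:40, 09:00–13:20, 15:20–16:30.
Sven free within 08:00–17:00: 08:10–10:30, 11:00–11:30, 13:00–17:00.
Oren ∩ Farrukh: 08:30–08:40, 09:00–09:30, 10:30–10:50, 11:20–13:20, 15:20–16:10.
Oren ∩ Farrukh ∩ Sven: 08:30–08:40, 09:00–09:30, 11:20–11:30, 13:00–13:20, 15:20–16:10.
Oren ∩ Farrukh ∩ Sven ∩ Beatriz: 08:30–08:40, 09:00–09:30, 15:20–16:10.
Total common minutes: 10 + 30 + 50 = 90.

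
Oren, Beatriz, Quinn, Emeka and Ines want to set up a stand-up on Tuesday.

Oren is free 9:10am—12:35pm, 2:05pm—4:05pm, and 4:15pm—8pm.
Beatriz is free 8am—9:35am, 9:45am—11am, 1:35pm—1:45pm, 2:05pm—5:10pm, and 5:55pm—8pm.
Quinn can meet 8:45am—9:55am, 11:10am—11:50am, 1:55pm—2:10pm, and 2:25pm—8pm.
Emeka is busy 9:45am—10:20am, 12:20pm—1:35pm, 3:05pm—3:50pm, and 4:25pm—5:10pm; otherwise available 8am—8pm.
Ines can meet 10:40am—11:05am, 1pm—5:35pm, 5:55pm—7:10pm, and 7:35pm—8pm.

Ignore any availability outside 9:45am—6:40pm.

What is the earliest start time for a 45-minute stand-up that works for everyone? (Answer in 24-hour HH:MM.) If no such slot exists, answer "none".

Emeka free within 08:00–20:00: 08:00–09:45, 10:20–12:20, 13:35–15:05, 15:50–16:25, 17:10–20:00.
Oren ∩ Beatriz: 09:10–09:35, 09:45–11:00, 14:05–16:05, 16:15–17:10, 17:55–20:00.
Oren ∩ Beatriz ∩ Quinn: 09:10–09:35, 09:45–09:55, 14:05–14:10, 14:25–16:05, 16:15–17:10, 17:55–20:00.
Oren ∩ Beatriz ∩ Quinn ∩ Emeka: 09:10–09:35, 14:05–14:10, 14:25–15:05, 15:50–16:05, 16:15–16:25, 17:55–20:00.
Oren ∩ Beatriz ∩ Quinn ∩ Emeka ∩ Ines: 14:05–14:10, 14:25–15:05, 15:50–16:05, 16:15–16:25, 17:55–19:10, 19:35–20:00.
Restricted to 09:45–18:40: 14:05–14:10, 14:25–15:05, 15:50–16:05, 16:15–16:25, 17:55–18:40.
Windows ≥ 45 min: 17:55–18:40.
Earliest such window starts at 17:55.

17:55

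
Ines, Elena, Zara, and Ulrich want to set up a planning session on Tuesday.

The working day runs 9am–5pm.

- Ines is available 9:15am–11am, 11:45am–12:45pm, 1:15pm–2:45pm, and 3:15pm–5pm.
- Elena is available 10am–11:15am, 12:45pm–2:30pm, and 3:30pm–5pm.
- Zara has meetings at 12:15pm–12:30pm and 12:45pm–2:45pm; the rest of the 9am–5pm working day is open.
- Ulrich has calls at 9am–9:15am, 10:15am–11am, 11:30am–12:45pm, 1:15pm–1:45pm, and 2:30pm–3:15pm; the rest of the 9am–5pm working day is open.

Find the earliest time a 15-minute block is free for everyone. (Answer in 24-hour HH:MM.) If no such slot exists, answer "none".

Zara free within 09:00–17:00: 09:00–12:15, 12:30–12:45, 14:45–17:00.
Ulrich free within 09:00–17:00: 09:15–10:15, 11:00–11:30, 12:45–13:15, 13:45–14:30, 15:15–17:00.
Ines ∩ Elena: 10:00–11:00, 13:15–14:30, 15:30–17:00.
Ines ∩ Elena ∩ Zara: 10:00–11:00, 15:30–17:00.
Ines ∩ Elena ∩ Zara ∩ Ulrich: 10:00–10:15, 15:30–17:00.
Windows ≥ 15 min: 10:00–10:15, 15:30–17:00.
Earliest such window starts at 10:00.

10:00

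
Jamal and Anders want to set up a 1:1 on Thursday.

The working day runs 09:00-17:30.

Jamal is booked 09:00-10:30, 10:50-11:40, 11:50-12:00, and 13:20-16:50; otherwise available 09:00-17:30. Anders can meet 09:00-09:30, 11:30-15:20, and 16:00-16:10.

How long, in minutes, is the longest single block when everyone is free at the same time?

Jamal free within 09:00–17:30: 10:30–10:50, 11:40–11:50, 12:00–13:20, 16:50–17:30.
Jamal ∩ Anders: 11:40–11:50, 12:00–13:20.
Common window lengths: 10, 80 min; longest is 80.

80 minutes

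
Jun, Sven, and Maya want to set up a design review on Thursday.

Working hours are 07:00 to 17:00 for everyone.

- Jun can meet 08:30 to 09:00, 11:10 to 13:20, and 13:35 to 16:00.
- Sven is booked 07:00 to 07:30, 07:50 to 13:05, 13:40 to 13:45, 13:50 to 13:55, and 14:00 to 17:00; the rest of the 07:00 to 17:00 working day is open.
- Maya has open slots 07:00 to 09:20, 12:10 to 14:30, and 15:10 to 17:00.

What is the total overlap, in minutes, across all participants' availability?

30 minutes

Sven free within 07:00–17:00: 07:30–07:50, 13:05–13:40, 13:45–13:50, 13:55–14:00.
Jun ∩ Sven: 13:05–13:20, 13:35–13:40, 13:45–13:50, 13:55–14:00.
Jun ∩ Sven ∩ Maya: 13:05–13:20, 13:35–13:40, 13:45–13:50, 13:55–14:00.
Total common minutes: 15 + 5 + 5 + 5 = 30.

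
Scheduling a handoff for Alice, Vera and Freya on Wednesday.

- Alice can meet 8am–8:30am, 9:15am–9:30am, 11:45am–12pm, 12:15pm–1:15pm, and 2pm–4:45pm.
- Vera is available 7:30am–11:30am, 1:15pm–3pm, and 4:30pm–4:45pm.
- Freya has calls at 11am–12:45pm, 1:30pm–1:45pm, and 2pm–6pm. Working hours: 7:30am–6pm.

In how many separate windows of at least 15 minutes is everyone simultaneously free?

Freya free within 07:30–18:00: 07:30–11:00, 12:45–13:30, 13:45–14:00.
Alice ∩ Vera: 08:00–08:30, 09:15–09:30, 14:00–15:00, 16:30–16:45.
Alice ∩ Vera ∩ Freya: 08:00–08:30, 09:15–09:30.
Windows ≥ 15 min: 08:00–08:30, 09:15–09:30.
That's 2 windows.

2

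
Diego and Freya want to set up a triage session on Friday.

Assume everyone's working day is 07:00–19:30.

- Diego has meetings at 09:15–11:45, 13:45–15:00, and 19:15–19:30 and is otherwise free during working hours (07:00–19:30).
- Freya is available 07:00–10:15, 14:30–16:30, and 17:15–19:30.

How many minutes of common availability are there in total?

345 minutes

Diego free within 07:00–19:30: 07:00–09:15, 11:45–13:45, 15:00–19:15.
Diego ∩ Freya: 07:00–09:15, 15:00–16:30, 17:15–19:15.
Total common minutes: 135 + 90 + 120 = 345.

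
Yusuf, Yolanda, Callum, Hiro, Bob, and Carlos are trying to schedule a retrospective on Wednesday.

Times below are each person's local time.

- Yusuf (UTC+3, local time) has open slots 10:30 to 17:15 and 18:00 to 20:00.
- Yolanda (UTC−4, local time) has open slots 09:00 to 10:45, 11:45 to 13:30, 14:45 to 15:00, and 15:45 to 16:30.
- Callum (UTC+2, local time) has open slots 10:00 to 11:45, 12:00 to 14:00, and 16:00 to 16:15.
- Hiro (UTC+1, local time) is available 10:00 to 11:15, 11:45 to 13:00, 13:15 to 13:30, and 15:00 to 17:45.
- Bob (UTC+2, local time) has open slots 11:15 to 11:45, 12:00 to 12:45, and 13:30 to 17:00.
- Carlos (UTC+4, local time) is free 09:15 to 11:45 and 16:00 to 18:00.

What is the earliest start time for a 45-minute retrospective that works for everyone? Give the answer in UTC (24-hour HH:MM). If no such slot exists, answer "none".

none

Yusuf → UTC: 07:30–14:15, 15:00–17:00.
Yolanda → UTC: 13:00–14:45, 15:45–17:30, 18:45–19:00, 19:45–20:30.
Callum → UTC: 08:00–09:45, 10:00–12:00, 14:00–14:15.
Hiro → UTC: 09:00–10:15, 10:45–12:00, 12:15–12:30, 14:00–16:45.
Bob → UTC: 09:15–09:45, 10:00–10:45, 11:30–15:00.
Carlos → UTC: 05:15–07:45, 12:00–14:00.
Yusuf ∩ Yolanda: 13:00–14:15, 15:45–17:00.
Yusuf ∩ Yolanda ∩ Callum: 14:00–14:15.
Yusuf ∩ Yolanda ∩ Callum ∩ Hiro: 14:00–14:15.
Yusuf ∩ Yolanda ∩ Callum ∩ Hiro ∩ Bob: 14:00–14:15.
Yusuf ∩ Yolanda ∩ Callum ∩ Hiro ∩ Bob ∩ Carlos: (none).
Windows ≥ 45 min: (none).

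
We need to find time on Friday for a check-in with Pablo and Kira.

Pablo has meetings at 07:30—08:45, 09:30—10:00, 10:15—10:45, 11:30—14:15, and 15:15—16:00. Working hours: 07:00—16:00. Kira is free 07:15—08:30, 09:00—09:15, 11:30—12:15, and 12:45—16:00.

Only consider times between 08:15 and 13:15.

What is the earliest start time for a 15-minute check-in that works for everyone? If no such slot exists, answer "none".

Pablo free within 07:00–16:00: 07:00–07:30, 08:45–09:30, 10:00–10:15, 10:45–11:30, 14:15–15:15.
Pablo ∩ Kira: 07:15–07:30, 09:00–09:15, 14:15–15:15.
Restricted to 08:15–13:15: 09:00–09:15.
Windows ≥ 15 min: 09:00–09:15.
Earliest such window starts at 09:00.

09:00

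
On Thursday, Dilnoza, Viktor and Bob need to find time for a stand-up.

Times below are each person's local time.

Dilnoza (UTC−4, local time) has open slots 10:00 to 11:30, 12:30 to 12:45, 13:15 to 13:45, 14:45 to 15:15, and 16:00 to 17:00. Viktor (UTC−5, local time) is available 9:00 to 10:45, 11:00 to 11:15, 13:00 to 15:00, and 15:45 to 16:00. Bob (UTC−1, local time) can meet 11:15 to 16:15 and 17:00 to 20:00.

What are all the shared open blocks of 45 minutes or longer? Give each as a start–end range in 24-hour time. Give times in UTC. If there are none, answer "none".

14:00–15:30

Dilnoza → UTC: 14:00–15:30, 16:30–16:45, 17:15–17:45, 18:45–19:15, 20:00–21:00.
Viktor → UTC: 14:00–15:45, 16:00–16:15, 18:00–20:00, 20:45–21:00.
Bob → UTC: 12:15–17:15, 18:00–21:00.
Dilnoza ∩ Viktor: 14:00–15:30, 18:45–19:15, 20:45–21:00.
Dilnoza ∩ Viktor ∩ Bob: 14:00–15:30, 18:45–19:15, 20:45–21:00.
Windows ≥ 45 min: 14:00–15:30.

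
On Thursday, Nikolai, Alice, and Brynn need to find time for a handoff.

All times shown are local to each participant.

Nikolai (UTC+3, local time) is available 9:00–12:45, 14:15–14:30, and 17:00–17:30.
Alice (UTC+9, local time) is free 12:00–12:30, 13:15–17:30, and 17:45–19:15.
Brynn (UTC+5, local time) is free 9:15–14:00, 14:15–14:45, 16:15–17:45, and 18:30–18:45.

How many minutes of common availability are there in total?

Nikolai → UTC: 06:00–09:45, 11:15–11:30, 14:00–14:30.
Alice → UTC: 03:00–03:30, 04:15–08:30, 08:45–10:15.
Brynn → UTC: 04:15–09:00, 09:15–09:45, 11:15–12:45, 13:30–13:45.
Nikolai ∩ Alice: 06:00–08:30, 08:45–09:45.
Nikolai ∩ Alice ∩ Brynn: 06:00–08:30, 08:45–09:00, 09:15–09:45.
Total common minutes: 150 + 15 + 30 = 195.

195 minutes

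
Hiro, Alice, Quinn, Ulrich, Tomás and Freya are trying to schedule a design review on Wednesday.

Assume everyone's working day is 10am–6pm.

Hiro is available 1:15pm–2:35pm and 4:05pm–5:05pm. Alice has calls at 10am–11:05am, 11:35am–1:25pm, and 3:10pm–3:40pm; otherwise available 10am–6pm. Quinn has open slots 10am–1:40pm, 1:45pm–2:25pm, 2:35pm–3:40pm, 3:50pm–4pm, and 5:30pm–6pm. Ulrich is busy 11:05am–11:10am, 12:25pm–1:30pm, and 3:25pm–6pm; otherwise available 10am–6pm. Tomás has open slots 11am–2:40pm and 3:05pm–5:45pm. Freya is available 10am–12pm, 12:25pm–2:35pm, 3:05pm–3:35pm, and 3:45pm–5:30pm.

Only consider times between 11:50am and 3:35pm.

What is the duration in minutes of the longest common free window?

Alice free within 10:00–18:00: 11:05–11:35, 13:25–15:10, 15:40–18:00.
Ulrich free within 10:00–18:00: 10:00–11:05, 11:10–12:25, 13:30–15:25.
Hiro ∩ Alice: 13:25–14:35, 16:05–17:05.
Hiro ∩ Alice ∩ Quinn: 13:25–13:40, 13:45–14:25.
Hiro ∩ Alice ∩ Quinn ∩ Ulrich: 13:30–13:40, 13:45–14:25.
Hiro ∩ Alice ∩ Quinn ∩ Ulrich ∩ Tomás: 13:30–13:40, 13:45–14:25.
Hiro ∩ Alice ∩ Quinn ∩ Ulrich ∩ Tomás ∩ Freya: 13:30–13:40, 13:45–14:25.
Restricted to 11:50–15:35: 13:30–13:40, 13:45–14:25.
Common window lengths: 10, 40 min; longest is 40.

40 minutes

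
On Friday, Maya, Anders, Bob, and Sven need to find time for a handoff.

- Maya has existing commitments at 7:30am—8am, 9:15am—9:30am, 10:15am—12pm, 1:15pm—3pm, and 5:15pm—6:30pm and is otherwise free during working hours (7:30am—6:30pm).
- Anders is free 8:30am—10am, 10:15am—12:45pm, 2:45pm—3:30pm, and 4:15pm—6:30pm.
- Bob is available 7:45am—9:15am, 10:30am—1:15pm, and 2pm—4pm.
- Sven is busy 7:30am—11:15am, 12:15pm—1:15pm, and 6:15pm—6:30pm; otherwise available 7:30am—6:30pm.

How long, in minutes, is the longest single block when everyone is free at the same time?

30 minutes

Maya free within 07:30–18:30: 08:00–09:15, 09:30–10:15, 12:00–13:15, 15:00–17:15.
Sven free within 07:30–18:30: 11:15–12:15, 13:15–18:15.
Maya ∩ Anders: 08:30–09:15, 09:30–10:00, 12:00–12:45, 15:00–15:30, 16:15–17:15.
Maya ∩ Anders ∩ Bob: 08:30–09:15, 12:00–12:45, 15:00–15:30.
Maya ∩ Anders ∩ Bob ∩ Sven: 12:00–12:15, 15:00–15:30.
Common window lengths: 15, 30 min; longest is 30.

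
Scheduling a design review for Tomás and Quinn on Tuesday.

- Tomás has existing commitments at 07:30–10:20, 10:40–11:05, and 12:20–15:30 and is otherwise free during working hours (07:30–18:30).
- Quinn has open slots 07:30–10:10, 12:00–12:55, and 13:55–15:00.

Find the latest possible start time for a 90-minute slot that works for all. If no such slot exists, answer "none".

Tomás free within 07:30–18:30: 10:20–10:40, 11:05–12:20, 15:30–18:30.
Tomás ∩ Quinn: 12:00–12:20.
Windows ≥ 90 min: (none).

none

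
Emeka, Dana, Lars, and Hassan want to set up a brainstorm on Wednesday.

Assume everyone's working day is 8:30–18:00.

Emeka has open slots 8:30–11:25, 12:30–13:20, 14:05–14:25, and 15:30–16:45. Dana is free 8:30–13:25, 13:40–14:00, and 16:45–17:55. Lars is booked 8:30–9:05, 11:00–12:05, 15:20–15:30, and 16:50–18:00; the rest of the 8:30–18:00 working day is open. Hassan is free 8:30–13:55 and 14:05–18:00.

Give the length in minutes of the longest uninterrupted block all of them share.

Lars free within 08:30–18:00: 09:05–11:00, 12:05–15:20, 15:30–16:50.
Emeka ∩ Dana: 08:30–11:25, 12:30–13:20.
Emeka ∩ Dana ∩ Lars: 09:05–11:00, 12:30–13:20.
Emeka ∩ Dana ∩ Lars ∩ Hassan: 09:05–11:00, 12:30–13:20.
Common window lengths: 115, 50 min; longest is 115.

115 minutes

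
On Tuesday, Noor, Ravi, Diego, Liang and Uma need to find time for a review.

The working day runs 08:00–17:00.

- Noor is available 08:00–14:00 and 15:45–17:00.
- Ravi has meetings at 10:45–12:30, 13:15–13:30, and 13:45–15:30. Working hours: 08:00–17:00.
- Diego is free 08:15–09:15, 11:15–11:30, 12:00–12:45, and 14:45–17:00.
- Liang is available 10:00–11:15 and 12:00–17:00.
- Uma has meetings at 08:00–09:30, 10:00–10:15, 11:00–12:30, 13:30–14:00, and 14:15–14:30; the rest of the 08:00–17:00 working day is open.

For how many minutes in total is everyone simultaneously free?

90 minutes

Ravi free within 08:00–17:00: 08:00–10:45, 12:30–13:15, 13:30–13:45, 15:30–17:00.
Uma free within 08:00–17:00: 09:30–10:00, 10:15–11:00, 12:30–13:30, 14:00–14:15, 14:30–17:00.
Noor ∩ Ravi: 08:00–10:45, 12:30–13:15, 13:30–13:45, 15:45–17:00.
Noor ∩ Ravi ∩ Diego: 08:15–09:15, 12:30–12:45, 15:45–17:00.
Noor ∩ Ravi ∩ Diego ∩ Liang: 12:30–12:45, 15:45–17:00.
Noor ∩ Ravi ∩ Diego ∩ Liang ∩ Uma: 12:30–12:45, 15:45–17:00.
Total common minutes: 15 + 75 = 90.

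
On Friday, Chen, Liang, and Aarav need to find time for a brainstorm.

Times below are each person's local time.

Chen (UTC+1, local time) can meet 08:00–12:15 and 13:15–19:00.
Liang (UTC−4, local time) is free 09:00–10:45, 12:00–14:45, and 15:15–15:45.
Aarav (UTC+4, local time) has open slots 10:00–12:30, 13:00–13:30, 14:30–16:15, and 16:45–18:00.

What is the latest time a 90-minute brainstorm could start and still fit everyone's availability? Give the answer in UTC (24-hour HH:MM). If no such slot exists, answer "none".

none

Chen → UTC: 07:00–11:15, 12:15–18:00.
Liang → UTC: 13:00–14:45, 16:00–18:45, 19:15–19:45.
Aarav → UTC: 06:00–08:30, 09:00–09:30, 10:30–12:15, 12:45–14:00.
Chen ∩ Liang: 13:00–14:45, 16:00–18:00.
Chen ∩ Liang ∩ Aarav: 13:00–14:00.
Windows ≥ 90 min: (none).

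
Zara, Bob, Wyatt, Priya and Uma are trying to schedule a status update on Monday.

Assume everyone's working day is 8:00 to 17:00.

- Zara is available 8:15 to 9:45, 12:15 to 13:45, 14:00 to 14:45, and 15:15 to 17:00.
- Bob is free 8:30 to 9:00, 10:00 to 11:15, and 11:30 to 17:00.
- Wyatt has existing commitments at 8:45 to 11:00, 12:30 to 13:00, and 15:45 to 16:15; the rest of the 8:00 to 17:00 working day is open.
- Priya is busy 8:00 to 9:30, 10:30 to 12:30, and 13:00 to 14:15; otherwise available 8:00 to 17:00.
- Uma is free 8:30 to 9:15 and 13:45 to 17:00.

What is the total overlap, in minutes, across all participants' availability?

105 minutes

Wyatt free within 08:00–17:00: 08:00–08:45, 11:00–12:30, 13:00–15:45, 16:15–17:00.
Priya free within 08:00–17:00: 09:30–10:30, 12:30–13:00, 14:15–17:00.
Zara ∩ Bob: 08:30–09:00, 12:15–13:45, 14:00–14:45, 15:15–17:00.
Zara ∩ Bob ∩ Wyatt: 08:30–08:45, 12:15–12:30, 13:00–13:45, 14:00–14:45, 15:15–15:45, 16:15–17:00.
Zara ∩ Bob ∩ Wyatt ∩ Priya: 14:15–14:45, 15:15–15:45, 16:15–17:00.
Zara ∩ Bob ∩ Wyatt ∩ Priya ∩ Uma: 14:15–14:45, 15:15–15:45, 16:15–17:00.
Total common minutes: 30 + 30 + 45 = 105.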